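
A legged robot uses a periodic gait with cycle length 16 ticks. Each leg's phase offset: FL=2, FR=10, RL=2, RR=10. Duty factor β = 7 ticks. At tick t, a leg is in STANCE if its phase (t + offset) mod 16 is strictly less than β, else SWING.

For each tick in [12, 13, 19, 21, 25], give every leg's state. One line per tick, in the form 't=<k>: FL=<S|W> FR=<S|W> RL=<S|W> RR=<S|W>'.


t=12: FL=W FR=S RL=W RR=S
t=13: FL=W FR=W RL=W RR=W
t=19: FL=S FR=W RL=S RR=W
t=21: FL=W FR=W RL=W RR=W
t=25: FL=W FR=S RL=W RR=S

t=12: phase=(14,6,14,6) vs β=7 → FL=W FR=S RL=W RR=S
t=13: phase=(15,7,15,7) vs β=7 → FL=W FR=W RL=W RR=W
t=19: phase=(5,13,5,13) vs β=7 → FL=S FR=W RL=S RR=W
t=21: phase=(7,15,7,15) vs β=7 → FL=W FR=W RL=W RR=W
t=25: phase=(11,3,11,3) vs β=7 → FL=W FR=S RL=W RR=S


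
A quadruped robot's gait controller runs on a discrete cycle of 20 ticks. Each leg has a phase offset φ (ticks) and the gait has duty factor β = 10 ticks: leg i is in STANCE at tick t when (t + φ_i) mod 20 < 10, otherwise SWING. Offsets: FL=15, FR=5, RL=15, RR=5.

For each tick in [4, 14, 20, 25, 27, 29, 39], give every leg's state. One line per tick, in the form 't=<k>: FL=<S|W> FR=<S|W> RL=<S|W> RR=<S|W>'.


t=4: phase=(19,9,19,9) vs β=10 → FL=W FR=S RL=W RR=S
t=14: phase=(9,19,9,19) vs β=10 → FL=S FR=W RL=S RR=W
t=20: phase=(15,5,15,5) vs β=10 → FL=W FR=S RL=W RR=S
t=25: phase=(0,10,0,10) vs β=10 → FL=S FR=W RL=S RR=W
t=27: phase=(2,12,2,12) vs β=10 → FL=S FR=W RL=S RR=W
t=29: phase=(4,14,4,14) vs β=10 → FL=S FR=W RL=S RR=W
t=39: phase=(14,4,14,4) vs β=10 → FL=W FR=S RL=W RR=S

t=4: FL=W FR=S RL=W RR=S
t=14: FL=S FR=W RL=S RR=W
t=20: FL=W FR=S RL=W RR=S
t=25: FL=S FR=W RL=S RR=W
t=27: FL=S FR=W RL=S RR=W
t=29: FL=S FR=W RL=S RR=W
t=39: FL=W FR=S RL=W RR=S


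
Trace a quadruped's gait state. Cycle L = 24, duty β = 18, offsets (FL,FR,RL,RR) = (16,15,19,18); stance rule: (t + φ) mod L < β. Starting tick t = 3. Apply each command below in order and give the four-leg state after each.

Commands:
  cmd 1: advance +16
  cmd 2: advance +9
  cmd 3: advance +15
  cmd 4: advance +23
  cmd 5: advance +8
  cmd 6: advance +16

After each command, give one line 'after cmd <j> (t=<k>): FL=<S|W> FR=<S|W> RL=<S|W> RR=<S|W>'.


start t=3: FL=W FR=W RL=W RR=W
cmd 1: advance +16 → t=19, phase=(11,10,14,13) → FL=S FR=S RL=S RR=S
cmd 2: advance +9 → t=28, phase=(20,19,23,22) → FL=W FR=W RL=W RR=W
cmd 3: advance +15 → t=43, phase=(11,10,14,13) → FL=S FR=S RL=S RR=S
cmd 4: advance +23 → t=66, phase=(10,9,13,12) → FL=S FR=S RL=S RR=S
cmd 5: advance +8 → t=74, phase=(18,17,21,20) → FL=W FR=S RL=W RR=W
cmd 6: advance +16 → t=90, phase=(10,9,13,12) → FL=S FR=S RL=S RR=S

after cmd 1 (t=19): FL=S FR=S RL=S RR=S
after cmd 2 (t=28): FL=W FR=W RL=W RR=W
after cmd 3 (t=43): FL=S FR=S RL=S RR=S
after cmd 4 (t=66): FL=S FR=S RL=S RR=S
after cmd 5 (t=74): FL=W FR=S RL=W RR=W
after cmd 6 (t=90): FL=S FR=S RL=S RR=S


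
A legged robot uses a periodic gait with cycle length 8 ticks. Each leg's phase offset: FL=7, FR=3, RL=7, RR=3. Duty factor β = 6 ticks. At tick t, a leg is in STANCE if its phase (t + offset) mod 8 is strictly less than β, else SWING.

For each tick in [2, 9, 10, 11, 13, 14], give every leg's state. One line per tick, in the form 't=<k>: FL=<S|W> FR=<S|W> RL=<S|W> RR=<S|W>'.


t=2: FL=S FR=S RL=S RR=S
t=9: FL=S FR=S RL=S RR=S
t=10: FL=S FR=S RL=S RR=S
t=11: FL=S FR=W RL=S RR=W
t=13: FL=S FR=S RL=S RR=S
t=14: FL=S FR=S RL=S RR=S

t=2: phase=(1,5,1,5) vs β=6 → FL=S FR=S RL=S RR=S
t=9: phase=(0,4,0,4) vs β=6 → FL=S FR=S RL=S RR=S
t=10: phase=(1,5,1,5) vs β=6 → FL=S FR=S RL=S RR=S
t=11: phase=(2,6,2,6) vs β=6 → FL=S FR=W RL=S RR=W
t=13: phase=(4,0,4,0) vs β=6 → FL=S FR=S RL=S RR=S
t=14: phase=(5,1,5,1) vs β=6 → FL=S FR=S RL=S RR=S


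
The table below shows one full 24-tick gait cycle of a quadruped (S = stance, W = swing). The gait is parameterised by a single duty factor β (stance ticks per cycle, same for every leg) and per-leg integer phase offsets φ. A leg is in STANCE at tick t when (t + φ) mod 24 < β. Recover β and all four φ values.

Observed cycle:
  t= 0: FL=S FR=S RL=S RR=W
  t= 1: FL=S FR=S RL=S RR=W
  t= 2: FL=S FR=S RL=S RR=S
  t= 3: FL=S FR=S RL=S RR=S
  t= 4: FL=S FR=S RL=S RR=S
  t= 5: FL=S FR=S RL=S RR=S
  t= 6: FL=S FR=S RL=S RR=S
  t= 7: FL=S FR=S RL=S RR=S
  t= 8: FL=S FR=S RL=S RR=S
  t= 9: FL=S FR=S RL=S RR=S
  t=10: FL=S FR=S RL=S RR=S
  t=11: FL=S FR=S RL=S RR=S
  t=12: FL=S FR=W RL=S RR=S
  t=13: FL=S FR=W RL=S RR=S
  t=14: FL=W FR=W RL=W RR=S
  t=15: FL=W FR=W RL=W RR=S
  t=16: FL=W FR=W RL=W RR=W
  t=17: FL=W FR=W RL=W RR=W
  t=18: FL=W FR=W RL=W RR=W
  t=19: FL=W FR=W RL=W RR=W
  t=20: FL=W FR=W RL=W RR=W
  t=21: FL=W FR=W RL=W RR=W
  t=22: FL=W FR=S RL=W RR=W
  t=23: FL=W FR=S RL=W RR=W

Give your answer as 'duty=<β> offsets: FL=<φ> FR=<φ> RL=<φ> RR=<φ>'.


duty β = stance ticks per leg = 14
FL: stance ticks = 14; W→S at t=0 → φ=0
FR: stance ticks = 14; W→S at t=22 → φ=2
RL: stance ticks = 14; W→S at t=0 → φ=0
RR: stance ticks = 14; W→S at t=2 → φ=22

duty=14 offsets: FL=0 FR=2 RL=0 RR=22


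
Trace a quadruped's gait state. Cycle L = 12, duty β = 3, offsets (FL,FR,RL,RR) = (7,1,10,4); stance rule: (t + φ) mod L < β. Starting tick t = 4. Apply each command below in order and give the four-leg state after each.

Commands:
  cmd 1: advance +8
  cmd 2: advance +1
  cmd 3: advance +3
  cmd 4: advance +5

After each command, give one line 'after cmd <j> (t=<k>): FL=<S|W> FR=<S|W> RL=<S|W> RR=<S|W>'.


start t=4: FL=W FR=W RL=S RR=W
cmd 1: advance +8 → t=12, phase=(7,1,10,4) → FL=W FR=S RL=W RR=W
cmd 2: advance +1 → t=13, phase=(8,2,11,5) → FL=W FR=S RL=W RR=W
cmd 3: advance +3 → t=16, phase=(11,5,2,8) → FL=W FR=W RL=S RR=W
cmd 4: advance +5 → t=21, phase=(4,10,7,1) → FL=W FR=W RL=W RR=S

after cmd 1 (t=12): FL=W FR=S RL=W RR=W
after cmd 2 (t=13): FL=W FR=S RL=W RR=W
after cmd 3 (t=16): FL=W FR=W RL=S RR=W
after cmd 4 (t=21): FL=W FR=W RL=W RR=S


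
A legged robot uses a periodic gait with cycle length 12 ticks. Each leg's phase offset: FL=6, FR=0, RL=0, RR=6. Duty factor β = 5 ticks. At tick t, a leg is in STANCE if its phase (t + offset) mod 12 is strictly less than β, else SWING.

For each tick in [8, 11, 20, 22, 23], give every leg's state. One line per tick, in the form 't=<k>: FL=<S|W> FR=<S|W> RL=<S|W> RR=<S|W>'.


t=8: FL=S FR=W RL=W RR=S
t=11: FL=W FR=W RL=W RR=W
t=20: FL=S FR=W RL=W RR=S
t=22: FL=S FR=W RL=W RR=S
t=23: FL=W FR=W RL=W RR=W

t=8: phase=(2,8,8,2) vs β=5 → FL=S FR=W RL=W RR=S
t=11: phase=(5,11,11,5) vs β=5 → FL=W FR=W RL=W RR=W
t=20: phase=(2,8,8,2) vs β=5 → FL=S FR=W RL=W RR=S
t=22: phase=(4,10,10,4) vs β=5 → FL=S FR=W RL=W RR=S
t=23: phase=(5,11,11,5) vs β=5 → FL=W FR=W RL=W RR=W


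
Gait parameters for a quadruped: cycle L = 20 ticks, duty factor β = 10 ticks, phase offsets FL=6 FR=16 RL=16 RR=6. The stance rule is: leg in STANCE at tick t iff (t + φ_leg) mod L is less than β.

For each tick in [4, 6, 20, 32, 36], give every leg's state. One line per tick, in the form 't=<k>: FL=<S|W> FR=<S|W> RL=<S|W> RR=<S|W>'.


t=4: phase=(10,0,0,10) vs β=10 → FL=W FR=S RL=S RR=W
t=6: phase=(12,2,2,12) vs β=10 → FL=W FR=S RL=S RR=W
t=20: phase=(6,16,16,6) vs β=10 → FL=S FR=W RL=W RR=S
t=32: phase=(18,8,8,18) vs β=10 → FL=W FR=S RL=S RR=W
t=36: phase=(2,12,12,2) vs β=10 → FL=S FR=W RL=W RR=S

t=4: FL=W FR=S RL=S RR=W
t=6: FL=W FR=S RL=S RR=W
t=20: FL=S FR=W RL=W RR=S
t=32: FL=W FR=S RL=S RR=W
t=36: FL=S FR=W RL=W RR=S


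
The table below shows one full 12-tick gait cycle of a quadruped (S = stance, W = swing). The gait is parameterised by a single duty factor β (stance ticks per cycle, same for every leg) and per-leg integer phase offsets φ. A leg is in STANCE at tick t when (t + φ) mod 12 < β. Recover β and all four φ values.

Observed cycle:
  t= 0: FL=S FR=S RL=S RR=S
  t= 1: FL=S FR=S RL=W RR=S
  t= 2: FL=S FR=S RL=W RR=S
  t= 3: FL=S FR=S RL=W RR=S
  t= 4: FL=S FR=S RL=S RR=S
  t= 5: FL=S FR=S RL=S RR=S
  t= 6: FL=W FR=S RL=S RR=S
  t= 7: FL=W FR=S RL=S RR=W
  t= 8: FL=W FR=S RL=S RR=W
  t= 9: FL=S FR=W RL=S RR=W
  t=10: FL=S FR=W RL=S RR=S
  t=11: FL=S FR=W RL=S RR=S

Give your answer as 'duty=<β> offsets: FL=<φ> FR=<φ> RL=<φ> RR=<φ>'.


duty=9 offsets: FL=3 FR=0 RL=8 RR=2

duty β = stance ticks per leg = 9
FL: stance ticks = 9; W→S at t=9 → φ=3
FR: stance ticks = 9; W→S at t=0 → φ=0
RL: stance ticks = 9; W→S at t=4 → φ=8
RR: stance ticks = 9; W→S at t=10 → φ=2


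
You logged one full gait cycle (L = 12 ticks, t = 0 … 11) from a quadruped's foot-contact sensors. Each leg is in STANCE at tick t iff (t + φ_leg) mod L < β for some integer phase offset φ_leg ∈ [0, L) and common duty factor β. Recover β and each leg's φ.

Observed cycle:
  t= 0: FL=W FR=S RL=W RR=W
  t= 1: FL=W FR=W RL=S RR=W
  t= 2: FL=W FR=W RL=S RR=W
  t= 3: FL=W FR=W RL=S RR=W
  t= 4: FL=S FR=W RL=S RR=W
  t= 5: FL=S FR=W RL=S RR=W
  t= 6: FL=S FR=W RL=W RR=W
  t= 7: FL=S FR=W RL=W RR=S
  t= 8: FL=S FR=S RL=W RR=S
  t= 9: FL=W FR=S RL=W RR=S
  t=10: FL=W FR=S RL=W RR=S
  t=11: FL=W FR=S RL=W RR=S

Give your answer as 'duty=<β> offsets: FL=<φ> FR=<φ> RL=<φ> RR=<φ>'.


duty β = stance ticks per leg = 5
FL: stance ticks = 5; W→S at t=4 → φ=8
FR: stance ticks = 5; W→S at t=8 → φ=4
RL: stance ticks = 5; W→S at t=1 → φ=11
RR: stance ticks = 5; W→S at t=7 → φ=5

duty=5 offsets: FL=8 FR=4 RL=11 RR=5


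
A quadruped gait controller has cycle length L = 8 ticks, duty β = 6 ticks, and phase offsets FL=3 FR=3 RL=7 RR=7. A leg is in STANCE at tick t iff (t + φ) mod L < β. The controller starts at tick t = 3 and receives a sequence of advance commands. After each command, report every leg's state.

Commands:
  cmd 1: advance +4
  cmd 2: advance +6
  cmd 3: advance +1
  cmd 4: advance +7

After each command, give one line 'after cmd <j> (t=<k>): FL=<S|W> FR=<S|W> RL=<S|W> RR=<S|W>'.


after cmd 1 (t=7): FL=S FR=S RL=W RR=W
after cmd 2 (t=13): FL=S FR=S RL=S RR=S
after cmd 3 (t=14): FL=S FR=S RL=S RR=S
after cmd 4 (t=21): FL=S FR=S RL=S RR=S

start t=3: FL=W FR=W RL=S RR=S
cmd 1: advance +4 → t=7, phase=(2,2,6,6) → FL=S FR=S RL=W RR=W
cmd 2: advance +6 → t=13, phase=(0,0,4,4) → FL=S FR=S RL=S RR=S
cmd 3: advance +1 → t=14, phase=(1,1,5,5) → FL=S FR=S RL=S RR=S
cmd 4: advance +7 → t=21, phase=(0,0,4,4) → FL=S FR=S RL=S RR=S


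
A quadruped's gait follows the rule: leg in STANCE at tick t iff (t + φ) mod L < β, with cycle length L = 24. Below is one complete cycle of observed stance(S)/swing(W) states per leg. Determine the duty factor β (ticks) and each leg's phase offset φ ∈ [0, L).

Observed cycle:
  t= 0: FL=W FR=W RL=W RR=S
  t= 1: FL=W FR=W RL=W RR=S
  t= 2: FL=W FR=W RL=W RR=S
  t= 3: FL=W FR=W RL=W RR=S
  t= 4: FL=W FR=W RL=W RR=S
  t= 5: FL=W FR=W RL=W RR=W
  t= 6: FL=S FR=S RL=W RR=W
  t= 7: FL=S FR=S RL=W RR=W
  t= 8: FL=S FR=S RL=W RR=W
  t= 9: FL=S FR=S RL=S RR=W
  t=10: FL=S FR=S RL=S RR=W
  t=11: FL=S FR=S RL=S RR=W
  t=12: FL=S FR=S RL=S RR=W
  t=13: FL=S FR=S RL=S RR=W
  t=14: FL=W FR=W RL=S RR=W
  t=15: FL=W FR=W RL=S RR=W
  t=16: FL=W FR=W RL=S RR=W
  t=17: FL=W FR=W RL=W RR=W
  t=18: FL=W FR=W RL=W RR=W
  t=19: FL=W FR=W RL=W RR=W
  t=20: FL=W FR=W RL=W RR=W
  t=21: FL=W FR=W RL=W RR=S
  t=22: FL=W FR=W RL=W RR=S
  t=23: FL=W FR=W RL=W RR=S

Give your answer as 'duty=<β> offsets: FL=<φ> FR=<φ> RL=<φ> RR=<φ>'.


duty β = stance ticks per leg = 8
FL: stance ticks = 8; W→S at t=6 → φ=18
FR: stance ticks = 8; W→S at t=6 → φ=18
RL: stance ticks = 8; W→S at t=9 → φ=15
RR: stance ticks = 8; W→S at t=21 → φ=3

duty=8 offsets: FL=18 FR=18 RL=15 RR=3


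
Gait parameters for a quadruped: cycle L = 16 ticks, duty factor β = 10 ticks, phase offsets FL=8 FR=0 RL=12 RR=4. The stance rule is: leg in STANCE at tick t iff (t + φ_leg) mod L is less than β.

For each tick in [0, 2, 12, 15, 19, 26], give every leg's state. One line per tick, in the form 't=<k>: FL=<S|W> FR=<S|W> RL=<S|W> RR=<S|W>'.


t=0: FL=S FR=S RL=W RR=S
t=2: FL=W FR=S RL=W RR=S
t=12: FL=S FR=W RL=S RR=S
t=15: FL=S FR=W RL=W RR=S
t=19: FL=W FR=S RL=W RR=S
t=26: FL=S FR=W RL=S RR=W

t=0: phase=(8,0,12,4) vs β=10 → FL=S FR=S RL=W RR=S
t=2: phase=(10,2,14,6) vs β=10 → FL=W FR=S RL=W RR=S
t=12: phase=(4,12,8,0) vs β=10 → FL=S FR=W RL=S RR=S
t=15: phase=(7,15,11,3) vs β=10 → FL=S FR=W RL=W RR=S
t=19: phase=(11,3,15,7) vs β=10 → FL=W FR=S RL=W RR=S
t=26: phase=(2,10,6,14) vs β=10 → FL=S FR=W RL=S RR=W


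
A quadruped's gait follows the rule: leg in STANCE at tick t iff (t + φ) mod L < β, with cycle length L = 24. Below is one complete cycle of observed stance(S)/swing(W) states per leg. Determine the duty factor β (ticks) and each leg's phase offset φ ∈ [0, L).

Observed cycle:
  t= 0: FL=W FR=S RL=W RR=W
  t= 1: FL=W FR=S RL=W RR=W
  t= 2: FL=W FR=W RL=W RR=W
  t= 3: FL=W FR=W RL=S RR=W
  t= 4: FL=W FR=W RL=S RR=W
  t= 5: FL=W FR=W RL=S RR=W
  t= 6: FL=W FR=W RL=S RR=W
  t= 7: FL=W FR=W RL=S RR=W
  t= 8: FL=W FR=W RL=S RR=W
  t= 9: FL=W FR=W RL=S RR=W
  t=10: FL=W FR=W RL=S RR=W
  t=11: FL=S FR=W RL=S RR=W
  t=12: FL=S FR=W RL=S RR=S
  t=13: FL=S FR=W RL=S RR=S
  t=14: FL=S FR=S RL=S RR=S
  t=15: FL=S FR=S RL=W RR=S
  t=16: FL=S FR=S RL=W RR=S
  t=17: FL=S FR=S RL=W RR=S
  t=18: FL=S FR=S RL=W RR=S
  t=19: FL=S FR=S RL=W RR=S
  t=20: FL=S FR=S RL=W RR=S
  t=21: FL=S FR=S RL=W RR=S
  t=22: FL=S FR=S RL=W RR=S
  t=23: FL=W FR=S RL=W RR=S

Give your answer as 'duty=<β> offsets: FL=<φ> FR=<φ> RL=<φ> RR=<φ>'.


duty=12 offsets: FL=13 FR=10 RL=21 RR=12

duty β = stance ticks per leg = 12
FL: stance ticks = 12; W→S at t=11 → φ=13
FR: stance ticks = 12; W→S at t=14 → φ=10
RL: stance ticks = 12; W→S at t=3 → φ=21
RR: stance ticks = 12; W→S at t=12 → φ=12


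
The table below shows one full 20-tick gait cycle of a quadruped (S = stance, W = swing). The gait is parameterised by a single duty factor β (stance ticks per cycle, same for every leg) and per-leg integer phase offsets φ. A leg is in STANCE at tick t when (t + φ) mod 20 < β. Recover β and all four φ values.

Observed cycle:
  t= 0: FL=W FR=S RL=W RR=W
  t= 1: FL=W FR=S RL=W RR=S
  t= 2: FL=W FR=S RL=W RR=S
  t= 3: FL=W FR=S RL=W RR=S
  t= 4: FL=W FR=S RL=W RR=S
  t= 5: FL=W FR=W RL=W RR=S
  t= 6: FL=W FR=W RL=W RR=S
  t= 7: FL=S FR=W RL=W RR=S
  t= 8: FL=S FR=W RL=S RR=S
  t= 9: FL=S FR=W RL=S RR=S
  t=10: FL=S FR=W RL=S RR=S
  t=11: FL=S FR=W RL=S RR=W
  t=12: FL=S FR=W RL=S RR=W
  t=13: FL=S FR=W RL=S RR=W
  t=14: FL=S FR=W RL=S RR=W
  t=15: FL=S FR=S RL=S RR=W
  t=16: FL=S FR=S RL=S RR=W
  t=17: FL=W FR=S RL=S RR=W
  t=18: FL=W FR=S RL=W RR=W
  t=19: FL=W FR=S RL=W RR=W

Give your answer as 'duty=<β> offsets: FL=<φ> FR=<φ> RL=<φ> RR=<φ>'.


duty=10 offsets: FL=13 FR=5 RL=12 RR=19

duty β = stance ticks per leg = 10
FL: stance ticks = 10; W→S at t=7 → φ=13
FR: stance ticks = 10; W→S at t=15 → φ=5
RL: stance ticks = 10; W→S at t=8 → φ=12
RR: stance ticks = 10; W→S at t=1 → φ=19


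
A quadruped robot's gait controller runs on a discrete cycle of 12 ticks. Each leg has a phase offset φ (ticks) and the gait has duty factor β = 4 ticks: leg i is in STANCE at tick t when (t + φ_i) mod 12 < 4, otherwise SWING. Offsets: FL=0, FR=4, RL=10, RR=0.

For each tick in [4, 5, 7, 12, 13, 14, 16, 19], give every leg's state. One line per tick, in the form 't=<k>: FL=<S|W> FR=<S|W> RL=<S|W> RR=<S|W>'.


t=4: phase=(4,8,2,4) vs β=4 → FL=W FR=W RL=S RR=W
t=5: phase=(5,9,3,5) vs β=4 → FL=W FR=W RL=S RR=W
t=7: phase=(7,11,5,7) vs β=4 → FL=W FR=W RL=W RR=W
t=12: phase=(0,4,10,0) vs β=4 → FL=S FR=W RL=W RR=S
t=13: phase=(1,5,11,1) vs β=4 → FL=S FR=W RL=W RR=S
t=14: phase=(2,6,0,2) vs β=4 → FL=S FR=W RL=S RR=S
t=16: phase=(4,8,2,4) vs β=4 → FL=W FR=W RL=S RR=W
t=19: phase=(7,11,5,7) vs β=4 → FL=W FR=W RL=W RR=W

t=4: FL=W FR=W RL=S RR=W
t=5: FL=W FR=W RL=S RR=W
t=7: FL=W FR=W RL=W RR=W
t=12: FL=S FR=W RL=W RR=S
t=13: FL=S FR=W RL=W RR=S
t=14: FL=S FR=W RL=S RR=S
t=16: FL=W FR=W RL=S RR=W
t=19: FL=W FR=W RL=W RR=W


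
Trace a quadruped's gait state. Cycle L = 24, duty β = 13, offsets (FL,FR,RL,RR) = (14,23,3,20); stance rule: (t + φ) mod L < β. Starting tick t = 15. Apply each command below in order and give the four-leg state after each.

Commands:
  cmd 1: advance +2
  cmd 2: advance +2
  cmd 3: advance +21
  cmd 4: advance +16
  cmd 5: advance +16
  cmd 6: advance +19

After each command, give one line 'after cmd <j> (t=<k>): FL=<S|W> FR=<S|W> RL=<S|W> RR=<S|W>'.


after cmd 1 (t=17): FL=S FR=W RL=W RR=W
after cmd 2 (t=19): FL=S FR=W RL=W RR=W
after cmd 3 (t=40): FL=S FR=W RL=W RR=S
after cmd 4 (t=56): FL=W FR=S RL=S RR=S
after cmd 5 (t=72): FL=W FR=W RL=S RR=W
after cmd 6 (t=91): FL=S FR=W RL=W RR=W

start t=15: FL=S FR=W RL=W RR=S
cmd 1: advance +2 → t=17, phase=(7,16,20,13) → FL=S FR=W RL=W RR=W
cmd 2: advance +2 → t=19, phase=(9,18,22,15) → FL=S FR=W RL=W RR=W
cmd 3: advance +21 → t=40, phase=(6,15,19,12) → FL=S FR=W RL=W RR=S
cmd 4: advance +16 → t=56, phase=(22,7,11,4) → FL=W FR=S RL=S RR=S
cmd 5: advance +16 → t=72, phase=(14,23,3,20) → FL=W FR=W RL=S RR=W
cmd 6: advance +19 → t=91, phase=(9,18,22,15) → FL=S FR=W RL=W RR=W


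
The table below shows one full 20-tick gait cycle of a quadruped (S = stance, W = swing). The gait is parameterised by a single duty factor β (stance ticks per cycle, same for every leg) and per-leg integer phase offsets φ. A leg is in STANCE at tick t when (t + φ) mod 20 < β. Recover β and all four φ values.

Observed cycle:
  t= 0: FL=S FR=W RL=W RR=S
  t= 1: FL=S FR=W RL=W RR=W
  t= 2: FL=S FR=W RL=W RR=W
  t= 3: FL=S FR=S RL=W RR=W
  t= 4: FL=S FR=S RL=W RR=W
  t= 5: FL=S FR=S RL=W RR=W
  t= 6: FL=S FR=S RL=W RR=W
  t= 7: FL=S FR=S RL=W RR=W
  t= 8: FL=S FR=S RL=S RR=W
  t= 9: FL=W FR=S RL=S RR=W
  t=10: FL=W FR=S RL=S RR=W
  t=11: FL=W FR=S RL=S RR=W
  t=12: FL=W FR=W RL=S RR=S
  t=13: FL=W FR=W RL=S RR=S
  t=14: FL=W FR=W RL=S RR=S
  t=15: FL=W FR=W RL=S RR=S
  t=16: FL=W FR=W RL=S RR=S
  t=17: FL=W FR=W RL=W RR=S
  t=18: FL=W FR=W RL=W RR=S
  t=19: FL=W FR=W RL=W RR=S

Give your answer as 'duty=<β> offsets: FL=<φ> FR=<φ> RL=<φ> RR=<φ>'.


duty β = stance ticks per leg = 9
FL: stance ticks = 9; W→S at t=0 → φ=0
FR: stance ticks = 9; W→S at t=3 → φ=17
RL: stance ticks = 9; W→S at t=8 → φ=12
RR: stance ticks = 9; W→S at t=12 → φ=8

duty=9 offsets: FL=0 FR=17 RL=12 RR=8


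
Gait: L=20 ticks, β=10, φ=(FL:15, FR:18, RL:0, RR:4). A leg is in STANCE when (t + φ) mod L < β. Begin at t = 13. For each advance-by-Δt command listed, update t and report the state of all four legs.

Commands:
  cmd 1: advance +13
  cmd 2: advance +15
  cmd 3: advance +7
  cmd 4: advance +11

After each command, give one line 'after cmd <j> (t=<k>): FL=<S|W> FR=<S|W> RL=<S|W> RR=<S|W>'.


after cmd 1 (t=26): FL=S FR=S RL=S RR=W
after cmd 2 (t=41): FL=W FR=W RL=S RR=S
after cmd 3 (t=48): FL=S FR=S RL=S RR=W
after cmd 4 (t=59): FL=W FR=W RL=W RR=S

start t=13: FL=S FR=W RL=W RR=W
cmd 1: advance +13 → t=26, phase=(1,4,6,10) → FL=S FR=S RL=S RR=W
cmd 2: advance +15 → t=41, phase=(16,19,1,5) → FL=W FR=W RL=S RR=S
cmd 3: advance +7 → t=48, phase=(3,6,8,12) → FL=S FR=S RL=S RR=W
cmd 4: advance +11 → t=59, phase=(14,17,19,3) → FL=W FR=W RL=W RR=S


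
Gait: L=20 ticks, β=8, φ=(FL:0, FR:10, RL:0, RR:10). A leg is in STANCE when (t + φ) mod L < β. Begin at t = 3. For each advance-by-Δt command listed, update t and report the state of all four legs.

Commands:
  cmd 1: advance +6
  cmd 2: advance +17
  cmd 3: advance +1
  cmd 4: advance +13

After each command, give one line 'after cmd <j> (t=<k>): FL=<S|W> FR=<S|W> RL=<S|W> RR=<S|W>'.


after cmd 1 (t=9): FL=W FR=W RL=W RR=W
after cmd 2 (t=26): FL=S FR=W RL=S RR=W
after cmd 3 (t=27): FL=S FR=W RL=S RR=W
after cmd 4 (t=40): FL=S FR=W RL=S RR=W

start t=3: FL=S FR=W RL=S RR=W
cmd 1: advance +6 → t=9, phase=(9,19,9,19) → FL=W FR=W RL=W RR=W
cmd 2: advance +17 → t=26, phase=(6,16,6,16) → FL=S FR=W RL=S RR=W
cmd 3: advance +1 → t=27, phase=(7,17,7,17) → FL=S FR=W RL=S RR=W
cmd 4: advance +13 → t=40, phase=(0,10,0,10) → FL=S FR=W RL=S RR=W


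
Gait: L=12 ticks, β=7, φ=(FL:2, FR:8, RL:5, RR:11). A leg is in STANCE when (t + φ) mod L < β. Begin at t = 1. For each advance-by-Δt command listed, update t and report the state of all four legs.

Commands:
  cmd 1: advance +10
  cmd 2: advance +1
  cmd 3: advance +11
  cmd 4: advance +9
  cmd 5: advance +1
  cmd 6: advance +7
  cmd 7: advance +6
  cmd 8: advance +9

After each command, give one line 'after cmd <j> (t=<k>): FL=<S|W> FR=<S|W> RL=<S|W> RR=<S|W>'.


after cmd 1 (t=11): FL=S FR=W RL=S RR=W
after cmd 2 (t=12): FL=S FR=W RL=S RR=W
after cmd 3 (t=23): FL=S FR=W RL=S RR=W
after cmd 4 (t=32): FL=W FR=S RL=S RR=W
after cmd 5 (t=33): FL=W FR=S RL=S RR=W
after cmd 6 (t=40): FL=S FR=S RL=W RR=S
after cmd 7 (t=46): FL=S FR=S RL=S RR=W
after cmd 8 (t=55): FL=W FR=S RL=S RR=S

start t=1: FL=S FR=W RL=S RR=S
cmd 1: advance +10 → t=11, phase=(1,7,4,10) → FL=S FR=W RL=S RR=W
cmd 2: advance +1 → t=12, phase=(2,8,5,11) → FL=S FR=W RL=S RR=W
cmd 3: advance +11 → t=23, phase=(1,7,4,10) → FL=S FR=W RL=S RR=W
cmd 4: advance +9 → t=32, phase=(10,4,1,7) → FL=W FR=S RL=S RR=W
cmd 5: advance +1 → t=33, phase=(11,5,2,8) → FL=W FR=S RL=S RR=W
cmd 6: advance +7 → t=40, phase=(6,0,9,3) → FL=S FR=S RL=W RR=S
cmd 7: advance +6 → t=46, phase=(0,6,3,9) → FL=S FR=S RL=S RR=W
cmd 8: advance +9 → t=55, phase=(9,3,0,6) → FL=W FR=S RL=S RR=S


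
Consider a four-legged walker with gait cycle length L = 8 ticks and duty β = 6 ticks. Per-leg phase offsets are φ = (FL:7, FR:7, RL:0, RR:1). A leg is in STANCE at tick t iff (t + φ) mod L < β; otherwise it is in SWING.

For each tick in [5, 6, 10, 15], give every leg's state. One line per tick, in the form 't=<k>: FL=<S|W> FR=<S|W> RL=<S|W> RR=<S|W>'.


t=5: phase=(4,4,5,6) vs β=6 → FL=S FR=S RL=S RR=W
t=6: phase=(5,5,6,7) vs β=6 → FL=S FR=S RL=W RR=W
t=10: phase=(1,1,2,3) vs β=6 → FL=S FR=S RL=S RR=S
t=15: phase=(6,6,7,0) vs β=6 → FL=W FR=W RL=W RR=S

t=5: FL=S FR=S RL=S RR=W
t=6: FL=S FR=S RL=W RR=W
t=10: FL=S FR=S RL=S RR=S
t=15: FL=W FR=W RL=W RR=S


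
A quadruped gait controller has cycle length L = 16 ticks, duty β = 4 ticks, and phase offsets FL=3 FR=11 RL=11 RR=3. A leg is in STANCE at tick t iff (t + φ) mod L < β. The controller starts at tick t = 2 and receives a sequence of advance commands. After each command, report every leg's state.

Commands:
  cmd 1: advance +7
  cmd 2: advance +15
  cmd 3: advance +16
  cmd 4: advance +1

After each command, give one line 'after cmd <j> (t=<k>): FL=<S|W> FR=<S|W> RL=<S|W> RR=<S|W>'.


after cmd 1 (t=9): FL=W FR=W RL=W RR=W
after cmd 2 (t=24): FL=W FR=S RL=S RR=W
after cmd 3 (t=40): FL=W FR=S RL=S RR=W
after cmd 4 (t=41): FL=W FR=W RL=W RR=W

start t=2: FL=W FR=W RL=W RR=W
cmd 1: advance +7 → t=9, phase=(12,4,4,12) → FL=W FR=W RL=W RR=W
cmd 2: advance +15 → t=24, phase=(11,3,3,11) → FL=W FR=S RL=S RR=W
cmd 3: advance +16 → t=40, phase=(11,3,3,11) → FL=W FR=S RL=S RR=W
cmd 4: advance +1 → t=41, phase=(12,4,4,12) → FL=W FR=W RL=W RR=W


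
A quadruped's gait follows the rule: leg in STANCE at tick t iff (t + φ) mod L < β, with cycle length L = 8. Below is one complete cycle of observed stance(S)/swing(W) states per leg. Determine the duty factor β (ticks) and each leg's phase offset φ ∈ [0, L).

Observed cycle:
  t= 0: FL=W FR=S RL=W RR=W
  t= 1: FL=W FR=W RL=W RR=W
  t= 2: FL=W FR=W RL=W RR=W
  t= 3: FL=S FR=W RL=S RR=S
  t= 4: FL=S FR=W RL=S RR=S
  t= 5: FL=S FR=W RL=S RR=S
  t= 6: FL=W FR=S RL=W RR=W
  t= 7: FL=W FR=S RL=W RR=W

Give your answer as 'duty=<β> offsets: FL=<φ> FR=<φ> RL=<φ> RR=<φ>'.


duty=3 offsets: FL=5 FR=2 RL=5 RR=5

duty β = stance ticks per leg = 3
FL: stance ticks = 3; W→S at t=3 → φ=5
FR: stance ticks = 3; W→S at t=6 → φ=2
RL: stance ticks = 3; W→S at t=3 → φ=5
RR: stance ticks = 3; W→S at t=3 → φ=5


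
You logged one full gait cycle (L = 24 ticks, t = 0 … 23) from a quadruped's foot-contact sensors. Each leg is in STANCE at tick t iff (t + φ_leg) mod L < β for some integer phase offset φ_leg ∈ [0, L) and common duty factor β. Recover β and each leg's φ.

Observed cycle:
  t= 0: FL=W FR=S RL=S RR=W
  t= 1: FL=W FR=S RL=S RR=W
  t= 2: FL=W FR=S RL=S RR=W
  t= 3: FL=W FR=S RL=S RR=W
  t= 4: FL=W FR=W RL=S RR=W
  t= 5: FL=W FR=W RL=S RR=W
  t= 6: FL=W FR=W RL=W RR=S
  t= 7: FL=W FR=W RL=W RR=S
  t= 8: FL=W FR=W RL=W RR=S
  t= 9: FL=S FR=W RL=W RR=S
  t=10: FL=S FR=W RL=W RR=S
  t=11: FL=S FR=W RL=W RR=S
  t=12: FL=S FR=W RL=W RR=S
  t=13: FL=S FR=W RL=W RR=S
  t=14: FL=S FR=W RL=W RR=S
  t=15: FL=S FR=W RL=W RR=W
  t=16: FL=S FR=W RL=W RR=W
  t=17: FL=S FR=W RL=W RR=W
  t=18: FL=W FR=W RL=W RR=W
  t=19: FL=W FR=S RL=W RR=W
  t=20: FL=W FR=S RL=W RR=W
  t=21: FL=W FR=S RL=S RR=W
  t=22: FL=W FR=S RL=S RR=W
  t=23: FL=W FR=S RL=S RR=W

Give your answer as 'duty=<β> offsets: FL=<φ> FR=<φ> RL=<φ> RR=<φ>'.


duty β = stance ticks per leg = 9
FL: stance ticks = 9; W→S at t=9 → φ=15
FR: stance ticks = 9; W→S at t=19 → φ=5
RL: stance ticks = 9; W→S at t=21 → φ=3
RR: stance ticks = 9; W→S at t=6 → φ=18

duty=9 offsets: FL=15 FR=5 RL=3 RR=18


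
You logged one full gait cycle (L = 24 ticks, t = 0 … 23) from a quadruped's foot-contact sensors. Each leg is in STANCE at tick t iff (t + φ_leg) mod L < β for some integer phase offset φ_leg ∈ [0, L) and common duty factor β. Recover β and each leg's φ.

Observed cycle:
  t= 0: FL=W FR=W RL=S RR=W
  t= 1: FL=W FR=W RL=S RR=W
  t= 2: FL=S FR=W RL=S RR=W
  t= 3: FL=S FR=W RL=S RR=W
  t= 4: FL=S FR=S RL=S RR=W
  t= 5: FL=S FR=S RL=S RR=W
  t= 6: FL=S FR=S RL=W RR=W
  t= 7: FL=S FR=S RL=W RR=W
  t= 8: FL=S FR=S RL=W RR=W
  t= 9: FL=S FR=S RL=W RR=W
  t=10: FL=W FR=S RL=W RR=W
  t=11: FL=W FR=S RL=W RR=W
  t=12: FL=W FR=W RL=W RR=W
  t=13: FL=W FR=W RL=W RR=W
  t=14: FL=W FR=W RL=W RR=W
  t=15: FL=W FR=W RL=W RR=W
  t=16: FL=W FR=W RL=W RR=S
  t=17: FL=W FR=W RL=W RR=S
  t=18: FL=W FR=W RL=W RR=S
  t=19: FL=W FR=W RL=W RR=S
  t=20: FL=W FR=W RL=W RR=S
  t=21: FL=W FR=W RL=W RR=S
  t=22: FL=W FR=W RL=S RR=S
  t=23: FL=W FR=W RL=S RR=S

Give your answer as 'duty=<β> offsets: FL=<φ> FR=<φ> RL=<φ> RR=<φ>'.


duty β = stance ticks per leg = 8
FL: stance ticks = 8; W→S at t=2 → φ=22
FR: stance ticks = 8; W→S at t=4 → φ=20
RL: stance ticks = 8; W→S at t=22 → φ=2
RR: stance ticks = 8; W→S at t=16 → φ=8

duty=8 offsets: FL=22 FR=20 RL=2 RR=8


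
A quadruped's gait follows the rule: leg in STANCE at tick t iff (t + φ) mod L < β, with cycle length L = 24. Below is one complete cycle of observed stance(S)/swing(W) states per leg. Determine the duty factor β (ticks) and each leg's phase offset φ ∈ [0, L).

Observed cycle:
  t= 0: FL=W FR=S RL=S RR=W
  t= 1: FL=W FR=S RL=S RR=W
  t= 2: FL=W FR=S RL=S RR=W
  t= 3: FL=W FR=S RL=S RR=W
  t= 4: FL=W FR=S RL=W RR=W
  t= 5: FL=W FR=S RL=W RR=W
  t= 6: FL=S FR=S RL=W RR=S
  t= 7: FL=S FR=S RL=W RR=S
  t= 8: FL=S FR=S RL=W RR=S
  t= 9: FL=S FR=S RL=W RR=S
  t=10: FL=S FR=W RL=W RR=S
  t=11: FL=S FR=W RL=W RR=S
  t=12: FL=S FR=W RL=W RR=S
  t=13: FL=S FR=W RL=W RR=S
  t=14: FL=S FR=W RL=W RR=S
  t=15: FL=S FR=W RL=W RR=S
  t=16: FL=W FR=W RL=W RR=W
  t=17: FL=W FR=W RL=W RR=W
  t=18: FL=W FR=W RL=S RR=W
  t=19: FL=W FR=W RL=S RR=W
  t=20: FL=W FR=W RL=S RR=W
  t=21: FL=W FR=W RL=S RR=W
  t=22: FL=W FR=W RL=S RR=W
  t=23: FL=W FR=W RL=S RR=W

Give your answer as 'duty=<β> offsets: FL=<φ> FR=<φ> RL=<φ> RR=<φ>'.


duty β = stance ticks per leg = 10
FL: stance ticks = 10; W→S at t=6 → φ=18
FR: stance ticks = 10; W→S at t=0 → φ=0
RL: stance ticks = 10; W→S at t=18 → φ=6
RR: stance ticks = 10; W→S at t=6 → φ=18

duty=10 offsets: FL=18 FR=0 RL=6 RR=18


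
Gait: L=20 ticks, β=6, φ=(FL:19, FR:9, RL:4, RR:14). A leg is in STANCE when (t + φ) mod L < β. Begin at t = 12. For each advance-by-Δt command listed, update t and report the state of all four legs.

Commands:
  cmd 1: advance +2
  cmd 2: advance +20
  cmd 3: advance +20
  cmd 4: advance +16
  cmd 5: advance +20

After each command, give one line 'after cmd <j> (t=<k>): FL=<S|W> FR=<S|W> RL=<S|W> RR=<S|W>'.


start t=12: FL=W FR=S RL=W RR=W
cmd 1: advance +2 → t=14, phase=(13,3,18,8) → FL=W FR=S RL=W RR=W
cmd 2: advance +20 → t=34, phase=(13,3,18,8) → FL=W FR=S RL=W RR=W
cmd 3: advance +20 → t=54, phase=(13,3,18,8) → FL=W FR=S RL=W RR=W
cmd 4: advance +16 → t=70, phase=(9,19,14,4) → FL=W FR=W RL=W RR=S
cmd 5: advance +20 → t=90, phase=(9,19,14,4) → FL=W FR=W RL=W RR=S

after cmd 1 (t=14): FL=W FR=S RL=W RR=W
after cmd 2 (t=34): FL=W FR=S RL=W RR=W
after cmd 3 (t=54): FL=W FR=S RL=W RR=W
after cmd 4 (t=70): FL=W FR=W RL=W RR=S
after cmd 5 (t=90): FL=W FR=W RL=W RR=S


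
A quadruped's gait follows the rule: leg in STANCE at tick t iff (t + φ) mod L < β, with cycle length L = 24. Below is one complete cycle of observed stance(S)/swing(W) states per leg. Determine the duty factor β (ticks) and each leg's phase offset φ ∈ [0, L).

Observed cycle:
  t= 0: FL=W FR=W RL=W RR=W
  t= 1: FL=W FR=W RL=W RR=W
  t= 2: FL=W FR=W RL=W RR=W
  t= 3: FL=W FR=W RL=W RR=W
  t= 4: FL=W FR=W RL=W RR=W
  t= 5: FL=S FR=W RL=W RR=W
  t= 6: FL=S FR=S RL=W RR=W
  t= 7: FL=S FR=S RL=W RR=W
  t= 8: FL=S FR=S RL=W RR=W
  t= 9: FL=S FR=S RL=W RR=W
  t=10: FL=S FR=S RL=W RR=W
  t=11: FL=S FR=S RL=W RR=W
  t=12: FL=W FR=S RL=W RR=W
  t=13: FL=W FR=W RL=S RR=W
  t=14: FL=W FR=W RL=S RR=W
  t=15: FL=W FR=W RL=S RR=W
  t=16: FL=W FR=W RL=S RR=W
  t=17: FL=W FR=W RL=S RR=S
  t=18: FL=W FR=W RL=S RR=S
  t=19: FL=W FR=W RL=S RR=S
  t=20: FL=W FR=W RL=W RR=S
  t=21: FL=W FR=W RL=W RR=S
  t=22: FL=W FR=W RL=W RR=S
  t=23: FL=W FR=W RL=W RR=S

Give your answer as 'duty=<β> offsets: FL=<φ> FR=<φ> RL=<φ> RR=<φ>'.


duty=7 offsets: FL=19 FR=18 RL=11 RR=7

duty β = stance ticks per leg = 7
FL: stance ticks = 7; W→S at t=5 → φ=19
FR: stance ticks = 7; W→S at t=6 → φ=18
RL: stance ticks = 7; W→S at t=13 → φ=11
RR: stance ticks = 7; W→S at t=17 → φ=7


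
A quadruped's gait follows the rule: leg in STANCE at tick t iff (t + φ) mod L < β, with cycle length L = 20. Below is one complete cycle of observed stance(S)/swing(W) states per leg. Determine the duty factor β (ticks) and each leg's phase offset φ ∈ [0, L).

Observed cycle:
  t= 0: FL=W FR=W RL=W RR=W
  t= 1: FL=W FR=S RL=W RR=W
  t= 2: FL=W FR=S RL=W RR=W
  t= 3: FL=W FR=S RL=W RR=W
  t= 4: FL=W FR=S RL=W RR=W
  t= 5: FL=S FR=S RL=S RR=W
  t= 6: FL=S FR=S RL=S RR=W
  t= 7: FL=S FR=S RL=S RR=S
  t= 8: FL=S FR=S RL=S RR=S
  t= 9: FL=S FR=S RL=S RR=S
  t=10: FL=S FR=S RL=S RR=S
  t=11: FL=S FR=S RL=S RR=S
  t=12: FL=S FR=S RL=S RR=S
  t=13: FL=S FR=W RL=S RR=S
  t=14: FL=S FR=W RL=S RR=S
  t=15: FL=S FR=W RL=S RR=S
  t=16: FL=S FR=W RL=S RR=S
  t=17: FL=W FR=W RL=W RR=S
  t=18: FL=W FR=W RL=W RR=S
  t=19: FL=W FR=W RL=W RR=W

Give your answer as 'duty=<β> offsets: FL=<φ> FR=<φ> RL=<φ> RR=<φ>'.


duty=12 offsets: FL=15 FR=19 RL=15 RR=13

duty β = stance ticks per leg = 12
FL: stance ticks = 12; W→S at t=5 → φ=15
FR: stance ticks = 12; W→S at t=1 → φ=19
RL: stance ticks = 12; W→S at t=5 → φ=15
RR: stance ticks = 12; W→S at t=7 → φ=13


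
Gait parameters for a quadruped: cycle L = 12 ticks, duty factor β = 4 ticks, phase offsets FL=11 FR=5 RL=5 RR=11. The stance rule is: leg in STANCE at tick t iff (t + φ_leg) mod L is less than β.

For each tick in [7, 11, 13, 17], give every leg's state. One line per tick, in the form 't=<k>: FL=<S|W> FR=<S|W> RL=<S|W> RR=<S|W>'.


t=7: FL=W FR=S RL=S RR=W
t=11: FL=W FR=W RL=W RR=W
t=13: FL=S FR=W RL=W RR=S
t=17: FL=W FR=W RL=W RR=W

t=7: phase=(6,0,0,6) vs β=4 → FL=W FR=S RL=S RR=W
t=11: phase=(10,4,4,10) vs β=4 → FL=W FR=W RL=W RR=W
t=13: phase=(0,6,6,0) vs β=4 → FL=S FR=W RL=W RR=S
t=17: phase=(4,10,10,4) vs β=4 → FL=W FR=W RL=W RR=W


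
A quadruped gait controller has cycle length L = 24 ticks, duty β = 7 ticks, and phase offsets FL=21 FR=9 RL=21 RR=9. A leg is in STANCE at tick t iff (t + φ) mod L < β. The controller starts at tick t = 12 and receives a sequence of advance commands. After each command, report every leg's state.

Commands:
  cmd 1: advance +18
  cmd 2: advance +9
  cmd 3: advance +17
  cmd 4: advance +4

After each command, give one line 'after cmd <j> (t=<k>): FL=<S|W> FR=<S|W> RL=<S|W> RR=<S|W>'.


start t=12: FL=W FR=W RL=W RR=W
cmd 1: advance +18 → t=30, phase=(3,15,3,15) → FL=S FR=W RL=S RR=W
cmd 2: advance +9 → t=39, phase=(12,0,12,0) → FL=W FR=S RL=W RR=S
cmd 3: advance +17 → t=56, phase=(5,17,5,17) → FL=S FR=W RL=S RR=W
cmd 4: advance +4 → t=60, phase=(9,21,9,21) → FL=W FR=W RL=W RR=W

after cmd 1 (t=30): FL=S FR=W RL=S RR=W
after cmd 2 (t=39): FL=W FR=S RL=W RR=S
after cmd 3 (t=56): FL=S FR=W RL=S RR=W
after cmd 4 (t=60): FL=W FR=W RL=W RR=W


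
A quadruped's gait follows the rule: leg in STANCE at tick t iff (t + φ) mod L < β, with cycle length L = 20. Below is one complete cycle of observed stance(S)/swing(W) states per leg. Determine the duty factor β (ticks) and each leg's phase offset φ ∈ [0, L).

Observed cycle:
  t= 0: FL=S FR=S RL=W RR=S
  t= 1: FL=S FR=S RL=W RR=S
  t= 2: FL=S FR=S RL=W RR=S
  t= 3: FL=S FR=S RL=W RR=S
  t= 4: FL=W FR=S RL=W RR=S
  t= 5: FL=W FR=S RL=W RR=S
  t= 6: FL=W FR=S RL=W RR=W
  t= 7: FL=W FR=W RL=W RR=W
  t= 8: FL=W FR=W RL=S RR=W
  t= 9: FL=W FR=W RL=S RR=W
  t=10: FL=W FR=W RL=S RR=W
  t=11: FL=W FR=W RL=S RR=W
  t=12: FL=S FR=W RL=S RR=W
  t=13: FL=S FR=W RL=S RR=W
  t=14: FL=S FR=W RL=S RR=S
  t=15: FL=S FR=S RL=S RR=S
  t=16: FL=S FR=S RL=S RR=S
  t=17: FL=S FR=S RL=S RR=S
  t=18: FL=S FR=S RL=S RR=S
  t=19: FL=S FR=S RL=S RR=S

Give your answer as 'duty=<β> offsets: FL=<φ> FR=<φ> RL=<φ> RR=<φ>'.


duty β = stance ticks per leg = 12
FL: stance ticks = 12; W→S at t=12 → φ=8
FR: stance ticks = 12; W→S at t=15 → φ=5
RL: stance ticks = 12; W→S at t=8 → φ=12
RR: stance ticks = 12; W→S at t=14 → φ=6

duty=12 offsets: FL=8 FR=5 RL=12 RR=6


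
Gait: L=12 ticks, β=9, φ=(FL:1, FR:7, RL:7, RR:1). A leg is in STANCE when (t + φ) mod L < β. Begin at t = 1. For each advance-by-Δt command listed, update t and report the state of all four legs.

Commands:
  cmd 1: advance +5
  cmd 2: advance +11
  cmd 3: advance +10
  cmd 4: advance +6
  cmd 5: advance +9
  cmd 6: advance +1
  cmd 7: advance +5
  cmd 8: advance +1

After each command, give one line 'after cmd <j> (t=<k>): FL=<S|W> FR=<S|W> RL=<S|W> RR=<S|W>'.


after cmd 1 (t=6): FL=S FR=S RL=S RR=S
after cmd 2 (t=17): FL=S FR=S RL=S RR=S
after cmd 3 (t=27): FL=S FR=W RL=W RR=S
after cmd 4 (t=33): FL=W FR=S RL=S RR=W
after cmd 5 (t=42): FL=S FR=S RL=S RR=S
after cmd 6 (t=43): FL=S FR=S RL=S RR=S
after cmd 7 (t=48): FL=S FR=S RL=S RR=S
after cmd 8 (t=49): FL=S FR=S RL=S RR=S

start t=1: FL=S FR=S RL=S RR=S
cmd 1: advance +5 → t=6, phase=(7,1,1,7) → FL=S FR=S RL=S RR=S
cmd 2: advance +11 → t=17, phase=(6,0,0,6) → FL=S FR=S RL=S RR=S
cmd 3: advance +10 → t=27, phase=(4,10,10,4) → FL=S FR=W RL=W RR=S
cmd 4: advance +6 → t=33, phase=(10,4,4,10) → FL=W FR=S RL=S RR=W
cmd 5: advance +9 → t=42, phase=(7,1,1,7) → FL=S FR=S RL=S RR=S
cmd 6: advance +1 → t=43, phase=(8,2,2,8) → FL=S FR=S RL=S RR=S
cmd 7: advance +5 → t=48, phase=(1,7,7,1) → FL=S FR=S RL=S RR=S
cmd 8: advance +1 → t=49, phase=(2,8,8,2) → FL=S FR=S RL=S RR=S


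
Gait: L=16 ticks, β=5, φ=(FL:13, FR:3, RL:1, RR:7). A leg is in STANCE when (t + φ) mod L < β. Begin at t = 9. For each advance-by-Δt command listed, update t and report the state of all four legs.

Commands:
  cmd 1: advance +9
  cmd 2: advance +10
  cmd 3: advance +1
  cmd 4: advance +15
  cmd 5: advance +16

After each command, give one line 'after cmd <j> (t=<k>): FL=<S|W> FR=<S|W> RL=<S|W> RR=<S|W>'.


start t=9: FL=W FR=W RL=W RR=S
cmd 1: advance +9 → t=18, phase=(15,5,3,9) → FL=W FR=W RL=S RR=W
cmd 2: advance +10 → t=28, phase=(9,15,13,3) → FL=W FR=W RL=W RR=S
cmd 3: advance +1 → t=29, phase=(10,0,14,4) → FL=W FR=S RL=W RR=S
cmd 4: advance +15 → t=44, phase=(9,15,13,3) → FL=W FR=W RL=W RR=S
cmd 5: advance +16 → t=60, phase=(9,15,13,3) → FL=W FR=W RL=W RR=S

after cmd 1 (t=18): FL=W FR=W RL=S RR=W
after cmd 2 (t=28): FL=W FR=W RL=W RR=S
after cmd 3 (t=29): FL=W FR=S RL=W RR=S
after cmd 4 (t=44): FL=W FR=W RL=W RR=S
after cmd 5 (t=60): FL=W FR=W RL=W RR=S


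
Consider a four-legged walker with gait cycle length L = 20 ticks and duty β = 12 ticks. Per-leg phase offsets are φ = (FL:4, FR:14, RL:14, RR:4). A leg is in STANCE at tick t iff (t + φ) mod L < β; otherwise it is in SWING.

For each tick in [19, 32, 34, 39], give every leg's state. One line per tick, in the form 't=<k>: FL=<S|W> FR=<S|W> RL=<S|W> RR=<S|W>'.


t=19: phase=(3,13,13,3) vs β=12 → FL=S FR=W RL=W RR=S
t=32: phase=(16,6,6,16) vs β=12 → FL=W FR=S RL=S RR=W
t=34: phase=(18,8,8,18) vs β=12 → FL=W FR=S RL=S RR=W
t=39: phase=(3,13,13,3) vs β=12 → FL=S FR=W RL=W RR=S

t=19: FL=S FR=W RL=W RR=S
t=32: FL=W FR=S RL=S RR=W
t=34: FL=W FR=S RL=S RR=W
t=39: FL=S FR=W RL=W RR=S


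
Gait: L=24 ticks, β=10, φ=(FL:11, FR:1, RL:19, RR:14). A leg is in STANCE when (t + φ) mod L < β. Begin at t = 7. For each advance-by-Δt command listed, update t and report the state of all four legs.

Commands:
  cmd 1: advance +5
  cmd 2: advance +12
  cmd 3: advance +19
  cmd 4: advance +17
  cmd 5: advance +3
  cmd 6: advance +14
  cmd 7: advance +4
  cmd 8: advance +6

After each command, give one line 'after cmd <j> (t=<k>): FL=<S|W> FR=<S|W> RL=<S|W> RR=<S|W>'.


after cmd 1 (t=12): FL=W FR=W RL=S RR=S
after cmd 2 (t=24): FL=W FR=S RL=W RR=W
after cmd 3 (t=43): FL=S FR=W RL=W RR=S
after cmd 4 (t=60): FL=W FR=W RL=S RR=S
after cmd 5 (t=63): FL=S FR=W RL=W RR=S
after cmd 6 (t=77): FL=W FR=S RL=S RR=W
after cmd 7 (t=81): FL=W FR=W RL=S RR=W
after cmd 8 (t=87): FL=S FR=W RL=W RR=S

start t=7: FL=W FR=S RL=S RR=W
cmd 1: advance +5 → t=12, phase=(23,13,7,2) → FL=W FR=W RL=S RR=S
cmd 2: advance +12 → t=24, phase=(11,1,19,14) → FL=W FR=S RL=W RR=W
cmd 3: advance +19 → t=43, phase=(6,20,14,9) → FL=S FR=W RL=W RR=S
cmd 4: advance +17 → t=60, phase=(23,13,7,2) → FL=W FR=W RL=S RR=S
cmd 5: advance +3 → t=63, phase=(2,16,10,5) → FL=S FR=W RL=W RR=S
cmd 6: advance +14 → t=77, phase=(16,6,0,19) → FL=W FR=S RL=S RR=W
cmd 7: advance +4 → t=81, phase=(20,10,4,23) → FL=W FR=W RL=S RR=W
cmd 8: advance +6 → t=87, phase=(2,16,10,5) → FL=S FR=W RL=W RR=S


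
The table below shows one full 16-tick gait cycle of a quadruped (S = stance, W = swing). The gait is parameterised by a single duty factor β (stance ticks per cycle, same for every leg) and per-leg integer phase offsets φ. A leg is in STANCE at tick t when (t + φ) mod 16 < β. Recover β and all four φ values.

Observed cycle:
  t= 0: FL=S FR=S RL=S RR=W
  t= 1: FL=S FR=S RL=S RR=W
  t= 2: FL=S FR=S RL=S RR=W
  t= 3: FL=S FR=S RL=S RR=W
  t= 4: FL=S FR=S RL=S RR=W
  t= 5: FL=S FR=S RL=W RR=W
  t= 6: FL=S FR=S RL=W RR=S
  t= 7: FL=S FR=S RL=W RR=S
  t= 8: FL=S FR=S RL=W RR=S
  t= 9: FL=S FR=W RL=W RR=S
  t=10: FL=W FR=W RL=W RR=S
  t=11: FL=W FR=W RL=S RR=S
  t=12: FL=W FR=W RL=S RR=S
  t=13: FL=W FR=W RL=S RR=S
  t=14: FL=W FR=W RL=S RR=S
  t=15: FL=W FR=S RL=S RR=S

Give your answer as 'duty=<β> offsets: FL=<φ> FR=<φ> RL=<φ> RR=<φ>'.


duty=10 offsets: FL=0 FR=1 RL=5 RR=10

duty β = stance ticks per leg = 10
FL: stance ticks = 10; W→S at t=0 → φ=0
FR: stance ticks = 10; W→S at t=15 → φ=1
RL: stance ticks = 10; W→S at t=11 → φ=5
RR: stance ticks = 10; W→S at t=6 → φ=10


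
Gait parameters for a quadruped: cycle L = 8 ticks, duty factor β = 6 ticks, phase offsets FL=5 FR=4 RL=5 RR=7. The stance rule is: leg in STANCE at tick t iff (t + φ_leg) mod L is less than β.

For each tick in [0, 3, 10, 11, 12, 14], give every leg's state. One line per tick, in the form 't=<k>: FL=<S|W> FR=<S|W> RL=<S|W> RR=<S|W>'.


t=0: phase=(5,4,5,7) vs β=6 → FL=S FR=S RL=S RR=W
t=3: phase=(0,7,0,2) vs β=6 → FL=S FR=W RL=S RR=S
t=10: phase=(7,6,7,1) vs β=6 → FL=W FR=W RL=W RR=S
t=11: phase=(0,7,0,2) vs β=6 → FL=S FR=W RL=S RR=S
t=12: phase=(1,0,1,3) vs β=6 → FL=S FR=S RL=S RR=S
t=14: phase=(3,2,3,5) vs β=6 → FL=S FR=S RL=S RR=S

t=0: FL=S FR=S RL=S RR=W
t=3: FL=S FR=W RL=S RR=S
t=10: FL=W FR=W RL=W RR=S
t=11: FL=S FR=W RL=S RR=S
t=12: FL=S FR=S RL=S RR=S
t=14: FL=S FR=S RL=S RR=S
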